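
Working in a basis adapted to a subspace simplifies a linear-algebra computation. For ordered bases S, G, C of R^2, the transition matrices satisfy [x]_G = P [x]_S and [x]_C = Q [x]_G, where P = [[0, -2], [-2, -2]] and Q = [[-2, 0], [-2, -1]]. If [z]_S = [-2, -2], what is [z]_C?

[-8, -16]

First [z]_G = P [z]_S = [4, 8].
Then [z]_C = Q [z]_G = [-8, -16].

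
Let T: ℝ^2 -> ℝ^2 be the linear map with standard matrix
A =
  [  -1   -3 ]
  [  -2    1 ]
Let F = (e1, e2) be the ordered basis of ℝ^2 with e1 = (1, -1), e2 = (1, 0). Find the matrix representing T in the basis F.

[[3, 2], [-1, -3]]

Let P have columns e1, e2. Then [T]_F = P^(-1) A P.
Here det P = 1, so P^(-1) is integer; computing A P first and then P^(-1)(A P) gives [[3, 2], [-1, -3]].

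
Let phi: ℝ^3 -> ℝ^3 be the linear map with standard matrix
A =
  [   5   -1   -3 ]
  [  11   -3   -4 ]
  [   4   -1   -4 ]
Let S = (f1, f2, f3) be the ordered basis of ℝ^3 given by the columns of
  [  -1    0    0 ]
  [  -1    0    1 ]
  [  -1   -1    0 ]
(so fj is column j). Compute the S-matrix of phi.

[[1, -3, 1], [-2, -1, 0], [-3, 1, -2]]

With P the matrix whose columns are f1, ..., f3, [phi]_S = P^(-1) A P.
Column by column: phi(f1) = A f1 = [-1, -4, 1]; its S-coordinates [1, -2, -3] give column 1.
Continuing for each basis vector yields [phi]_S = [[1, -3, 1], [-2, -1, 0], [-3, 1, -2]].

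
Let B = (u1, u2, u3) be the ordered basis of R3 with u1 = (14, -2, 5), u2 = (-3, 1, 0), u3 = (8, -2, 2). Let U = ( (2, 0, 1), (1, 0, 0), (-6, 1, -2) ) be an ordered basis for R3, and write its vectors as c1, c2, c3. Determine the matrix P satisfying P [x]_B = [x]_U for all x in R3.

Let M have columns uj and N have columns cj. Then for every x, N [x]_U = x = M [x]_B, so P = N^(-1) M.
Since det N = 1, N^(-1) has integer entries; multiplying gives P = [[1, 2, -2], [0, -1, 0], [-2, 1, -2]].

[[1, 2, -2], [0, -1, 0], [-2, 1, -2]]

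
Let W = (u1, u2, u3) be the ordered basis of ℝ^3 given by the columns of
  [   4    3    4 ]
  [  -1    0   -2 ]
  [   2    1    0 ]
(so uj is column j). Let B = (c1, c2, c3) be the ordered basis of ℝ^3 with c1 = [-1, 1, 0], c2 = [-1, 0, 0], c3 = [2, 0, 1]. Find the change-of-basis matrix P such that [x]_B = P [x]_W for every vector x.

[[-1, 0, -2], [1, -1, -2], [2, 1, 0]]

Let M have columns uj and N have columns cj. Then for every x, N [x]_B = x = M [x]_W, so P = N^(-1) M.
Since det N = 1, N^(-1) has integer entries; multiplying gives P = [[-1, 0, -2], [1, -1, -2], [2, 1, 0]].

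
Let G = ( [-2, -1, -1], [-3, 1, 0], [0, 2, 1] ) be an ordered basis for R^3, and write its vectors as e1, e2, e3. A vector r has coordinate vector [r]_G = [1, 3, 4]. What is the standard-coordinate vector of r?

r = M [r]_G, where M has columns e1, ..., e3.
Carrying out the matrix-vector product, r = [-11, 10, 3].

[-11, 10, 3]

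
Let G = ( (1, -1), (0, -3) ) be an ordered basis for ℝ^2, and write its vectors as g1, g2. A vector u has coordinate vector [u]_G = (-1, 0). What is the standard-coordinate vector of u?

(-1, 1)

The coordinates say u = -g1 + 0·g2; adding the scaled basis vectors gives (-1, 1).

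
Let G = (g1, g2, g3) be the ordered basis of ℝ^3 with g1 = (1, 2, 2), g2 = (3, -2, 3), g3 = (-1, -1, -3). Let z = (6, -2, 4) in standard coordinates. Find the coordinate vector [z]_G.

(2, 2, 2)

[z]_G is the unique c with M c = z, where M has columns g1, ..., g3.
Gaussian elimination on [M | z] yields c = (2, 2, 2).
Check: 2g1 + 2g2 + 2g3 = (6, -2, 4).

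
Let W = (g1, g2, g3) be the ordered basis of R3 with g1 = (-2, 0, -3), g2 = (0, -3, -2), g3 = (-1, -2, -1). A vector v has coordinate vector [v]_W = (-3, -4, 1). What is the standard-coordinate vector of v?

By definition v = -3g1 - 4g2 + g3.
Summing componentwise gives (5, 10, 16).

(5, 10, 16)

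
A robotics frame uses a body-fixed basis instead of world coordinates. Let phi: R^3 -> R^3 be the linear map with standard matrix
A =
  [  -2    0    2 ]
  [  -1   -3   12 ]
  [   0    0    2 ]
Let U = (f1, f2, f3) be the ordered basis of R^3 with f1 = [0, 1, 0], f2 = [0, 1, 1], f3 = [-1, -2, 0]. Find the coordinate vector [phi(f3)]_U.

Compute phi(f3) = A f3 = [2, 7, 0] in standard coordinates.
Then write this in U-coordinates: solve for y in y_1 f1 + ... + y_3 f3 = [2, 7, 0].
This gives y = [3, 0, -2], which is column 3 of [phi]_U.

[3, 0, -2]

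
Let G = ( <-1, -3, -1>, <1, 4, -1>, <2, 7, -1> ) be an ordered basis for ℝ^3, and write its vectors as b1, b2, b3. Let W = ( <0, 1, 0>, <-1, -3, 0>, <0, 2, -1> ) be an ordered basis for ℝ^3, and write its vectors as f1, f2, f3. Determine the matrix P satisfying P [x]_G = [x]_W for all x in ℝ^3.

Take x = bj: its G-coordinates are the j-th standard unit vector, so P e_j — column j of P — equals [bj]_W.
b1 = -2f1 + f2 + f3, giving column 1 = <-2, 1, 1>; repeating for each j gives P = [[-2, -1, -1], [1, -1, -2], [1, 1, 1]].

[[-2, -1, -1], [1, -1, -2], [1, 1, 1]]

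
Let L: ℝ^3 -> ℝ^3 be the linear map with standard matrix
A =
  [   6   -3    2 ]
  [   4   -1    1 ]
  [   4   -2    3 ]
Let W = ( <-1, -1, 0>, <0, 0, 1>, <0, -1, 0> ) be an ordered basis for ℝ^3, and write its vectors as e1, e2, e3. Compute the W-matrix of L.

[[3, -2, -3], [-2, 3, 2], [0, 1, 2]]

Let P have columns e1, ..., e3. Then [L]_W = P^(-1) A P.
Here det P = -1, so P^(-1) is integer; computing A P first and then P^(-1)(A P) gives [[3, -2, -3], [-2, 3, 2], [0, 1, 2]].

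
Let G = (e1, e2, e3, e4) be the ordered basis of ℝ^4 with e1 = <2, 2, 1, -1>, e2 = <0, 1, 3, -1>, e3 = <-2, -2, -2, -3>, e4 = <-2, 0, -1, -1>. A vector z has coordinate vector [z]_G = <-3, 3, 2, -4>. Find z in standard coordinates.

z = M [z]_G, where M has columns e1, ..., e4.
Carrying out the matrix-vector product, z = <-2, -7, 6, -2>.

<-2, -7, 6, -2>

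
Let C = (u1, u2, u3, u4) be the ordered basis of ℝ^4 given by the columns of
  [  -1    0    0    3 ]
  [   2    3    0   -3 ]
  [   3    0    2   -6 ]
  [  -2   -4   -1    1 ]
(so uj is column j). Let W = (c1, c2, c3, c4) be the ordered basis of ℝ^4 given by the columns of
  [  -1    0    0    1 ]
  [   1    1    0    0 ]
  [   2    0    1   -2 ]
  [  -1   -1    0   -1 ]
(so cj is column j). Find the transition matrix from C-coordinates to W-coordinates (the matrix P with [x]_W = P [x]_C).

Column j of P is [uj]_W, since P maps C-coordinates to W-coordinates.
Expressing u1 in W: u1 = c1 + c2 + c3 + 0·c4, so column 1 of P is (1, 1, 1, 0).
Doing the same for each uj gives P = [[1, 1, 1, -1], [1, 2, -1, -2], [1, 0, 2, 0], [0, 1, 1, 2]].

[[1, 1, 1, -1], [1, 2, -1, -2], [1, 0, 2, 0], [0, 1, 1, 2]]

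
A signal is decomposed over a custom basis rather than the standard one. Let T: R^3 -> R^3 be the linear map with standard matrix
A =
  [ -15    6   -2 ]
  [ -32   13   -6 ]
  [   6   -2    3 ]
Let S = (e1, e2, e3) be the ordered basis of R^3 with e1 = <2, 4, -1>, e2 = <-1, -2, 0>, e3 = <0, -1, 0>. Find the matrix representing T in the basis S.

[[-1, 2, -2], [2, 1, 2], [-2, 0, 1]]

With P the matrix whose columns are e1, ..., e3, [T]_S = P^(-1) A P.
Column by column: T(e1) = A e1 = <-4, -6, 1>; its S-coordinates <-1, 2, -2> give column 1.
Continuing for each basis vector yields [T]_S = [[-1, 2, -2], [2, 1, 2], [-2, 0, 1]].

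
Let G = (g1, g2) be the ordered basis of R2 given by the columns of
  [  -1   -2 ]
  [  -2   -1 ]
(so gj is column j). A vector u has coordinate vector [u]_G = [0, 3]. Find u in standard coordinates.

By definition u = 0·g1 + 3g2.
Summing componentwise gives [-6, -3].

[-6, -3]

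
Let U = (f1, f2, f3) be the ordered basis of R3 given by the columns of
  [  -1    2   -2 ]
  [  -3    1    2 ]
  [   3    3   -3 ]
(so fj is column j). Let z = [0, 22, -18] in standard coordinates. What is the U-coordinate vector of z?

We seek scalars with c_1 f1 + ... + c_3 f3 = z; equivalently solve M c = z where the columns of M are f1, ..., f3.
Row-reducing the augmented matrix [M | z] gives c = (-4, 2, 4).
Check: -4f1 + 2f2 + 4f3 = [0, 22, -18].

[-4, 2, 4]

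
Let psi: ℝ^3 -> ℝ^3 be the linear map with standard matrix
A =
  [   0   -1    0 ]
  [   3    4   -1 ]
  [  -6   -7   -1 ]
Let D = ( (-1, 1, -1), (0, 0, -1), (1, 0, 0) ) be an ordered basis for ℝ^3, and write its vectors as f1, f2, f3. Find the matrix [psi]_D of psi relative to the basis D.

Let P have columns f1, ..., f3. Then [psi]_D = P^(-1) A P.
Here det P = -1, so P^(-1) is integer; computing A P first and then P^(-1)(A P) gives [[2, 1, 3], [-2, -2, 3], [1, 1, 3]].

[[2, 1, 3], [-2, -2, 3], [1, 1, 3]]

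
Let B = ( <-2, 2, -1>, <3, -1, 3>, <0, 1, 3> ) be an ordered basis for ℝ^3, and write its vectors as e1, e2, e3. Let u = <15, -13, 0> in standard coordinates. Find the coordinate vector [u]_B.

<-3, 3, -4>

[u]_B is the unique c with M c = u, where M has columns e1, ..., e3.
Solving this 3x3 system gives c = (-3, 3, -4).
Check: -3e1 + 3e2 - 4e3 = <15, -13, 0>.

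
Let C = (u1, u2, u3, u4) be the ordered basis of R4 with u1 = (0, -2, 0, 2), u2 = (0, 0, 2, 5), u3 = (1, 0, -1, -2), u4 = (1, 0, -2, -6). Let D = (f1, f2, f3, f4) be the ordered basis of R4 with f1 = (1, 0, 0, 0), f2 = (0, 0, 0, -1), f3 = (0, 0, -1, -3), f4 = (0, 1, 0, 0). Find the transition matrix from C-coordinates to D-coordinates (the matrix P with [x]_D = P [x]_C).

[[0, 0, 1, 1], [-2, 1, -1, 0], [0, -2, 1, 2], [-2, 0, 0, 0]]

Column j of P is [uj]_D, since P maps C-coordinates to D-coordinates.
Expressing u1 in D: u1 = 0·f1 - 2f2 + 0·f3 - 2f4, so column 1 of P is (0, -2, 0, -2).
Doing the same for each uj gives P = [[0, 0, 1, 1], [-2, 1, -1, 0], [0, -2, 1, 2], [-2, 0, 0, 0]].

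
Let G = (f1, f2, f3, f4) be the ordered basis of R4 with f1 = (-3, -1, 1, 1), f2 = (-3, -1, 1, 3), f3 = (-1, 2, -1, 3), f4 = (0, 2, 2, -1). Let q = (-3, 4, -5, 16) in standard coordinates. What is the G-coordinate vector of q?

(-3, 3, 3, -1)

[q]_G is the unique c with M c = q, where M has columns f1, ..., f4.
Gaussian elimination on [M | q] yields c = (-3, 3, 3, -1).
Check: -3f1 + 3f2 + 3f3 - f4 = (-3, 4, -5, 16).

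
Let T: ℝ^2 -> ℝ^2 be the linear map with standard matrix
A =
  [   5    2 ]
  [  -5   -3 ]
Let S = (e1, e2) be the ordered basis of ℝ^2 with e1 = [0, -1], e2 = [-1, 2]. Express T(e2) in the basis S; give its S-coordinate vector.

[3, 1]

Compute T(e2) = A e2 = [-1, -1] in standard coordinates.
Then write this in S-coordinates: solve for y in y_1 e1 + y_2 e2 = [-1, -1].
This gives y = [3, 1], which is column 2 of [T]_S.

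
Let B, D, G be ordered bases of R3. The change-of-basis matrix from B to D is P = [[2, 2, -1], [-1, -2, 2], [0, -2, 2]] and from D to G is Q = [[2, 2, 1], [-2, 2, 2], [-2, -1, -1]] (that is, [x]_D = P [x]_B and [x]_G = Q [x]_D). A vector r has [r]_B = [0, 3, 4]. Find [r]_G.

[10, 4, -8]

Composing the changes, [r]_G = Q P [r]_B.
Q P = [[2, -2, 4], [-6, -12, 10], [-3, 0, -2]]; applying this to [0, 3, 4] gives [10, 4, -8].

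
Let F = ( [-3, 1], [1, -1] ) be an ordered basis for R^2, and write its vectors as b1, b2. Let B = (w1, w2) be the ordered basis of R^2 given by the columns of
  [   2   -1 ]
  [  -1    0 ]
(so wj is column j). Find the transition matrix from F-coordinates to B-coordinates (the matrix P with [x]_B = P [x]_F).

Take x = bj: its F-coordinates are the j-th standard unit vector, so P e_j — column j of P — equals [bj]_B.
b1 = -w1 + w2, giving column 1 = [-1, 1]; repeating for each j gives P = [[-1, 1], [1, 1]].

[[-1, 1], [1, 1]]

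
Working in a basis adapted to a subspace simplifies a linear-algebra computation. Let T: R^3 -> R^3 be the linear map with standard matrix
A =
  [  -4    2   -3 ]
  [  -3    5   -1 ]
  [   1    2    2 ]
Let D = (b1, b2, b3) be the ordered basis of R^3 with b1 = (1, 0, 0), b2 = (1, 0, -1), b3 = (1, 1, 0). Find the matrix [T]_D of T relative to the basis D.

Let P have columns b1, ..., b3. Then [T]_D = P^(-1) A P.
Here det P = 1, so P^(-1) is integer; computing A P first and then P^(-1)(A P) gives [[0, 0, -1], [-1, 1, -3], [-3, -2, 2]].

[[0, 0, -1], [-1, 1, -3], [-3, -2, 2]]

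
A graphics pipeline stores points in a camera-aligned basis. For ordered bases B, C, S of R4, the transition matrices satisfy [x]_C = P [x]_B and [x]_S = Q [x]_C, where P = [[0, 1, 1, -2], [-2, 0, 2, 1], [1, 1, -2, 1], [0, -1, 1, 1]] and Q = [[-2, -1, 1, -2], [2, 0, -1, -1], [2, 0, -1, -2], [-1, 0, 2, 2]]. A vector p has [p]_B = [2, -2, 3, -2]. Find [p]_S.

[-24, 15, 12, -15]

First [p]_C = P [p]_B = [5, 0, -8, 3].
Then [p]_S = Q [p]_C = [-24, 15, 12, -15].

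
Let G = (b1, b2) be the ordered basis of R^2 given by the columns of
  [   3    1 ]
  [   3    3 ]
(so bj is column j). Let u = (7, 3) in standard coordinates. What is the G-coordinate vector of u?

(3, -2)

Write u = c_1 b1 + c_2 b2 and solve for the c_i.
System: 3c_1 + c_2 = 7, 3c_1 + 3c_2 = 3; solving gives c_1 = 3, c_2 = -2.
Check: 3b1 - 2b2 = (7, 3).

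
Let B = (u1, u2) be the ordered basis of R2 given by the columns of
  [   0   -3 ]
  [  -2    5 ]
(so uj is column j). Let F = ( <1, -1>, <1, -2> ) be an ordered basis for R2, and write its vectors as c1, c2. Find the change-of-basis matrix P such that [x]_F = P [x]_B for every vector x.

[[-2, -1], [2, -2]]

Take x = uj: its B-coordinates are the j-th standard unit vector, so P e_j — column j of P — equals [uj]_F.
u1 = -2c1 + 2c2, giving column 1 = <-2, 2>; repeating for each j gives P = [[-2, -1], [2, -2]].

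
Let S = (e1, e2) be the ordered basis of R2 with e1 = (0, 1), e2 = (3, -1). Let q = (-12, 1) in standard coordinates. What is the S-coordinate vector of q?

[q]_S is the unique c with M c = q, where M has columns e1, e2.
System: 0c_1 + 3c_2 = -12, c_1 - c_2 = 1; solving gives c_1 = -3, c_2 = -4.
Check: -3e1 - 4e2 = (-12, 1).

(-3, -4)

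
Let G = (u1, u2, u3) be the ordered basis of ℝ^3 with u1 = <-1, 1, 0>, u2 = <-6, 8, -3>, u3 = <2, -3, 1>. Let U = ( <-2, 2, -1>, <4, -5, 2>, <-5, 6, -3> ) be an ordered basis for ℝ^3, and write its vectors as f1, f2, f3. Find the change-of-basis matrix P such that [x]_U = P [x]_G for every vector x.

[[1, -1, 1], [-1, -2, 1], [-1, 0, 0]]

Column j of P is [uj]_U, since P maps G-coordinates to U-coordinates.
Expressing u1 in U: u1 = f1 - f2 - f3, so column 1 of P is <1, -1, -1>.
Doing the same for each uj gives P = [[1, -1, 1], [-1, -2, 1], [-1, 0, 0]].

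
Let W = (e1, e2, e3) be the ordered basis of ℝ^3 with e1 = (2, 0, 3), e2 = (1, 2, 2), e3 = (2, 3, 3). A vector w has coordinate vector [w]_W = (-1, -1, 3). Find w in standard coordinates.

(3, 7, 4)

w = M [w]_W, where M has columns e1, ..., e3.
Carrying out the matrix-vector product, w = (3, 7, 4).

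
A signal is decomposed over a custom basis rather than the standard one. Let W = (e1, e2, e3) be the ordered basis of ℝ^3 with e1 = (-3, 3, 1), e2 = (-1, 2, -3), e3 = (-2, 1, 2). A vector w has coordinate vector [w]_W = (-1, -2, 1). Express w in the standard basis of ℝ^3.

w = M [w]_W, where M has columns e1, ..., e3.
Carrying out the matrix-vector product, w = (3, -6, 7).

(3, -6, 7)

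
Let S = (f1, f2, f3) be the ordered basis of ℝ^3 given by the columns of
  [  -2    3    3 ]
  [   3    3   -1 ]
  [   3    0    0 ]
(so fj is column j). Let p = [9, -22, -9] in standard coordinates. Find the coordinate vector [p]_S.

Write p = c_1 f1 + ... + c_3 f3 and solve for the c_i.
Row-reducing the augmented matrix [M | p] gives c = (-3, -3, 4).
Check: -3f1 - 3f2 + 4f3 = [9, -22, -9].

[-3, -3, 4]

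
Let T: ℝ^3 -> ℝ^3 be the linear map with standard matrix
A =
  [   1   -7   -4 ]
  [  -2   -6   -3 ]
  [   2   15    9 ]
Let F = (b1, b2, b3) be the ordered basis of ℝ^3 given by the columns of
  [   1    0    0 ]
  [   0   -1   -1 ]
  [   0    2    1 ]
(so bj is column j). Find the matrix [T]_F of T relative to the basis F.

[[1, -1, 3], [0, 3, -3], [2, -3, 0]]

With P the matrix whose columns are b1, ..., b3, [T]_F = P^(-1) A P.
Column by column: T(b1) = A b1 = <1, -2, 2>; its F-coordinates <1, 0, 2> give column 1.
Continuing for each basis vector yields [T]_F = [[1, -1, 3], [0, 3, -3], [2, -3, 0]].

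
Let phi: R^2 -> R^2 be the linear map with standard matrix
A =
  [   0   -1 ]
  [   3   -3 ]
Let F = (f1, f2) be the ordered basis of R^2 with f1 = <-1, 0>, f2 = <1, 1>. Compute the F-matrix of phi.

[[-3, 1], [-3, 0]]

The j-th column of [phi]_F is [phi(fj)]_F.
phi(f1) = A f1 = <0, -3> = -3f1 - 3f2, so column 1 is <-3, -3>.
Repeating for f2 and assembling the columns gives [[-3, 1], [-3, 0]].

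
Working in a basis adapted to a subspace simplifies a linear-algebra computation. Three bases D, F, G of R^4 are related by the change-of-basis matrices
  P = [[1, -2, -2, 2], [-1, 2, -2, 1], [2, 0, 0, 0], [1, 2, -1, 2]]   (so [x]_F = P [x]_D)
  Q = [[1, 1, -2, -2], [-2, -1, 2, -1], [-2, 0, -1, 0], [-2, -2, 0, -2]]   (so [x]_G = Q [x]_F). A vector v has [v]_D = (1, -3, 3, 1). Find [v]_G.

First [v]_F = P [v]_D = (3, -12, 2, -6).
Then [v]_G = Q [v]_F = (-1, 16, -8, 30).

(-1, 16, -8, 30)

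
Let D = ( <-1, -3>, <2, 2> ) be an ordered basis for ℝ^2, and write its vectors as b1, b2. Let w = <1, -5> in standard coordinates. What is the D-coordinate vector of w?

<3, 2>

Write w = c_1 b1 + c_2 b2 and solve for the c_i.
System: -c_1 + 2c_2 = 1, -3c_1 + 2c_2 = -5; solving gives c_1 = 3, c_2 = 2.
Check: 3b1 + 2b2 = <1, -5>.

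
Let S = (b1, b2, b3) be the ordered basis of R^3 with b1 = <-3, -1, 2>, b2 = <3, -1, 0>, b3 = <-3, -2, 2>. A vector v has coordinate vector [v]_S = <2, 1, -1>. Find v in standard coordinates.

By definition v = 2b1 + b2 - b3.
Summing componentwise gives <0, -1, 2>.

<0, -1, 2>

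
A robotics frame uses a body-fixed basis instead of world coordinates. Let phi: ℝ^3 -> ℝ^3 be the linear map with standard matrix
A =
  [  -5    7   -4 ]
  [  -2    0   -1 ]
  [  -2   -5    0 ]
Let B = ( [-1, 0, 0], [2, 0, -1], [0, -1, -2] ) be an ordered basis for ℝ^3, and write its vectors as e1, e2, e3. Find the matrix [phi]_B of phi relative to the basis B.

[[-1, 2, -3], [2, -2, -1], [-2, 3, -2]]

The j-th column of [phi]_B is [phi(ej)]_B.
phi(e1) = A e1 = [5, 2, 2] = -e1 + 2e2 - 2e3, so column 1 is [-1, 2, -2].
Repeating for e2, e3 and assembling the columns gives [[-1, 2, -3], [2, -2, -1], [-2, 3, -2]].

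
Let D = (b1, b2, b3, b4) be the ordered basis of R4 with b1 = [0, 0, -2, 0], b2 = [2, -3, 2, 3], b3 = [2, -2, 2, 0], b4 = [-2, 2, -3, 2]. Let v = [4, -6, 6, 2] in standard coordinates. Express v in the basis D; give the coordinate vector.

[0, 2, -2, -2]

We seek scalars with c_1 b1 + ... + c_4 b4 = v; equivalently solve M c = v where the columns of M are b1, ..., b4.
Gaussian elimination on [M | v] yields c = (0, 2, -2, -2).
Check: 0·b1 + 2b2 - 2b3 - 2b4 = [4, -6, 6, 2].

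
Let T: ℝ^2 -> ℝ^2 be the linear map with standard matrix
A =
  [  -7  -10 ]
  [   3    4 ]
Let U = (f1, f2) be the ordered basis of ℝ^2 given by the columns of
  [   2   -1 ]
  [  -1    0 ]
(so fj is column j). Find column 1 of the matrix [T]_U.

Compute T(f1) = A f1 = (-4, 2) in standard coordinates.
Then write this in U-coordinates: solve for y in y_1 f1 + y_2 f2 = (-4, 2).
This gives y = (-2, 0), which is column 1 of [T]_U.

(-2, 0)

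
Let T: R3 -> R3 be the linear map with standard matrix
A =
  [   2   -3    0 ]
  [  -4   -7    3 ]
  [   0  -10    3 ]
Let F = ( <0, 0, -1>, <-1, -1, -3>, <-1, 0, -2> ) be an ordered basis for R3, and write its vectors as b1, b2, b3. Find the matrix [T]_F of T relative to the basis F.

[[0, 3, 0], [3, -2, 2], [-3, 1, 0]]

The j-th column of [T]_F is [T(bj)]_F.
T(b1) = A b1 = <0, -3, -3> = 0·b1 + 3b2 - 3b3, so column 1 is <0, 3, -3>.
Repeating for b2, b3 and assembling the columns gives [[0, 3, 0], [3, -2, 2], [-3, 1, 0]].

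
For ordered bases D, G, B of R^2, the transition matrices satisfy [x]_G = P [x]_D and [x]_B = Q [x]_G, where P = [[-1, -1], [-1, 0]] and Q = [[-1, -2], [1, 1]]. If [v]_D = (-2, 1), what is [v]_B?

(-5, 3)

Apply P to get G-coordinates (1, 2), then Q to get B-coordinates.
The result is [v]_B = (-5, 3).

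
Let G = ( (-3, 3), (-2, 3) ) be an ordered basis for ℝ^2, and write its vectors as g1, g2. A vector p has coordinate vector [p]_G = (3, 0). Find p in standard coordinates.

(-9, 9)

p = M [p]_G, where M has columns g1, g2.
Carrying out the matrix-vector product, p = (-9, 9).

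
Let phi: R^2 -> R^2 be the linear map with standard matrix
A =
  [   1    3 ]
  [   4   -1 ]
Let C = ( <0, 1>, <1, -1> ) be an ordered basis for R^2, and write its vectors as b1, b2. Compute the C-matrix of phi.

Let P have columns b1, b2. Then [phi]_C = P^(-1) A P.
Here det P = -1, so P^(-1) is integer; computing A P first and then P^(-1)(A P) gives [[2, 3], [3, -2]].

[[2, 3], [3, -2]]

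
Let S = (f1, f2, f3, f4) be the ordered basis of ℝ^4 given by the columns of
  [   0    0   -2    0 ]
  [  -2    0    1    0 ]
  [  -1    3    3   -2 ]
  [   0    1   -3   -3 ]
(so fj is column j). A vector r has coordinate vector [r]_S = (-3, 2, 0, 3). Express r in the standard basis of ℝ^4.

(0, 6, 3, -7)

By definition r = -3f1 + 2f2 + 0·f3 + 3f4.
Summing componentwise gives (0, 6, 3, -7).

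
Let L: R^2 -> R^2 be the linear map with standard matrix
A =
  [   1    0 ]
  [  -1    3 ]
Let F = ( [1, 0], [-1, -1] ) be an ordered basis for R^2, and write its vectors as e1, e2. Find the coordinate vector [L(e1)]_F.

Compute L(e1) = A e1 = [1, -1] in standard coordinates.
Then write this in F-coordinates: solve for y in y_1 e1 + y_2 e2 = [1, -1].
This gives y = [2, 1], which is column 1 of [L]_F.

[2, 1]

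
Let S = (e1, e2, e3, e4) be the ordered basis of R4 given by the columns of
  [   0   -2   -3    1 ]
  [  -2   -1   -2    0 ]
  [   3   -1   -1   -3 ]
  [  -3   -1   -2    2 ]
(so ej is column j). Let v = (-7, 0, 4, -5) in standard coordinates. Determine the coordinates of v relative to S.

[v]_S is the unique c with M c = v, where M has columns e1, ..., e4.
Solving this 4x4 system gives c = (-1, 2, 0, -3).
Check: -e1 + 2e2 + 0·e3 - 3e4 = (-7, 0, 4, -5).

(-1, 2, 0, -3)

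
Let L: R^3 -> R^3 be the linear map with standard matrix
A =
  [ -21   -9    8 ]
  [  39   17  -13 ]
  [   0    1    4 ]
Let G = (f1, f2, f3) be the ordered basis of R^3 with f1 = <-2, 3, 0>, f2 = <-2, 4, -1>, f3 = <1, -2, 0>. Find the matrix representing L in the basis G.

Let P have columns f1, ..., f3. Then [L]_G = P^(-1) A P.
Here det P = 1, so P^(-1) is integer; computing A P first and then P^(-1)(A P) gives [[-3, 1, 1], [-3, 0, 2], [3, 0, 3]].

[[-3, 1, 1], [-3, 0, 2], [3, 0, 3]]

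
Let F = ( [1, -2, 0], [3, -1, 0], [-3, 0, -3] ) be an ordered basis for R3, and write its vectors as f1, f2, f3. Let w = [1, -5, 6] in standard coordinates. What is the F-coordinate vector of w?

[4, -3, -2]

[w]_F is the unique c with M c = w, where M has columns f1, ..., f3.
Solving this 3x3 system gives c = (4, -3, -2).
Check: 4f1 - 3f2 - 2f3 = [1, -5, 6].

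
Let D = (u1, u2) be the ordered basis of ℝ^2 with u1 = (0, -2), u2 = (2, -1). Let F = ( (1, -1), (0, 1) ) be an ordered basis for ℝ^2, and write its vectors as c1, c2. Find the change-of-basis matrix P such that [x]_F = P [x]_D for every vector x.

Take x = uj: its D-coordinates are the j-th standard unit vector, so P e_j — column j of P — equals [uj]_F.
u1 = 0·c1 - 2c2, giving column 1 = (0, -2); repeating for each j gives P = [[0, 2], [-2, 1]].

[[0, 2], [-2, 1]]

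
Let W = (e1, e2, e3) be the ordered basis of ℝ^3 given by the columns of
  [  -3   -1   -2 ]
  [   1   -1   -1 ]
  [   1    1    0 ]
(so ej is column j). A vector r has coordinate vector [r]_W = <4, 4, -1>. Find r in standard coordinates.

<-14, 1, 8>

The coordinates say r = 4e1 + 4e2 - e3; adding the scaled basis vectors gives <-14, 1, 8>.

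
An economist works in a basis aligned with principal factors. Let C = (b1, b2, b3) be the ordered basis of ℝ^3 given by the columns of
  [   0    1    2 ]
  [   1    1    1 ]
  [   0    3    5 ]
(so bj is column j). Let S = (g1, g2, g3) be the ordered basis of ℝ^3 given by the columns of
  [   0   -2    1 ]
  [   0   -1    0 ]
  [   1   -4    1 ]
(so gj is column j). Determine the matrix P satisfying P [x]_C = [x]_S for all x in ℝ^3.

[[-2, 0, 1], [-1, -1, -1], [-2, -1, 0]]

Let M have columns bj and N have columns gj. Then for every x, N [x]_S = x = M [x]_C, so P = N^(-1) M.
Since det N = 1, N^(-1) has integer entries; multiplying gives P = [[-2, 0, 1], [-1, -1, -1], [-2, -1, 0]].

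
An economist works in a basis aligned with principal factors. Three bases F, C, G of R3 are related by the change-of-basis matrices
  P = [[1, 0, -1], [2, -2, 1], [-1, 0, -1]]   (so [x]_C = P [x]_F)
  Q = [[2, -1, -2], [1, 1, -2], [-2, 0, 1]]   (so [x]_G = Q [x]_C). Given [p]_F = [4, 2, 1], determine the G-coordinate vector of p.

[11, 18, -11]

Composing the changes, [p]_G = Q P [p]_F.
Q P = [[2, 2, -1], [5, -2, 2], [-3, 0, 1]]; applying this to [4, 2, 1] gives [11, 18, -11].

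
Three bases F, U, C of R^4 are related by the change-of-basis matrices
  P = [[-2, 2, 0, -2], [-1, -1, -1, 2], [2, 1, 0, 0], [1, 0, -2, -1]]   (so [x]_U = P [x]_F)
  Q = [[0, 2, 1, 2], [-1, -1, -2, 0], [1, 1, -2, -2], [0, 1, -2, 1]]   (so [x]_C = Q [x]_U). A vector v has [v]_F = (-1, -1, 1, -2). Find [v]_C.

(-11, 5, 9, 2)

First [v]_U = P [v]_F = (4, -3, -3, -1).
Then [v]_C = Q [v]_U = (-11, 5, 9, 2).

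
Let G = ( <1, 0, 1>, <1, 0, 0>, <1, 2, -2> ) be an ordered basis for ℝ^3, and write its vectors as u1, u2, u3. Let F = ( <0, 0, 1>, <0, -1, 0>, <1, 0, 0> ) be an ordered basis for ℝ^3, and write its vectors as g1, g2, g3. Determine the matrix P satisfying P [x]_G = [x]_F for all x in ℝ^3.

[[1, 0, -2], [0, 0, -2], [1, 1, 1]]

Let M have columns uj and N have columns gj. Then for every x, N [x]_F = x = M [x]_G, so P = N^(-1) M.
Since det N = 1, N^(-1) has integer entries; multiplying gives P = [[1, 0, -2], [0, 0, -2], [1, 1, 1]].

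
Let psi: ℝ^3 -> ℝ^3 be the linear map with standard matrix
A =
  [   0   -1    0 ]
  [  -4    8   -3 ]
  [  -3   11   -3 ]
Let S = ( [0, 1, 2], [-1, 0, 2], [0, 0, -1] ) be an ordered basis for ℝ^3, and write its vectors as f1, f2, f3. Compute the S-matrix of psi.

Let P have columns f1, ..., f3. Then [psi]_S = P^(-1) A P.
Here det P = -1, so P^(-1) is integer; computing A P first and then P^(-1)(A P) gives [[2, -2, 3], [1, 0, 0], [1, -1, 3]].

[[2, -2, 3], [1, 0, 0], [1, -1, 3]]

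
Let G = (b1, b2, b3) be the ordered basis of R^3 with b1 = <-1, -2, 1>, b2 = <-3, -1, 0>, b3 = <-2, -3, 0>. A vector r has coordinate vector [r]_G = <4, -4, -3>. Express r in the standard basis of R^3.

<14, 5, 4>

The coordinates say r = 4b1 - 4b2 - 3b3; adding the scaled basis vectors gives <14, 5, 4>.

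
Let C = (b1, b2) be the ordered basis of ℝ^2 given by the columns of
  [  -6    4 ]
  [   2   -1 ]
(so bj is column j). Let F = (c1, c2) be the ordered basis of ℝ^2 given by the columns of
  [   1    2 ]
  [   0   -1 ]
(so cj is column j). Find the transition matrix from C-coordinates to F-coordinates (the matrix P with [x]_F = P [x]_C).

[[-2, 2], [-2, 1]]

Take x = bj: its C-coordinates are the j-th standard unit vector, so P e_j — column j of P — equals [bj]_F.
b1 = -2c1 - 2c2, giving column 1 = <-2, -2>; repeating for each j gives P = [[-2, 2], [-2, 1]].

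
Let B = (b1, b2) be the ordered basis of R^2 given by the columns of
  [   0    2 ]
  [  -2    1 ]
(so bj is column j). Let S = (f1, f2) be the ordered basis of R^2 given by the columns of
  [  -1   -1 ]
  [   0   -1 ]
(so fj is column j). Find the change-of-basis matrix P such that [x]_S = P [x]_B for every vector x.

Take x = bj: its B-coordinates are the j-th standard unit vector, so P e_j — column j of P — equals [bj]_S.
b1 = -2f1 + 2f2, giving column 1 = (-2, 2); repeating for each j gives P = [[-2, -1], [2, -1]].

[[-2, -1], [2, -1]]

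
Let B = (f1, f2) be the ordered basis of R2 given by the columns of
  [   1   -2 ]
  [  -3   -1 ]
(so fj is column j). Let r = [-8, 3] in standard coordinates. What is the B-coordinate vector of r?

[r]_B is the unique c with M c = r, where M has columns f1, f2.
System: c_1 - 2c_2 = -8, -3c_1 - c_2 = 3; solving gives c_1 = -2, c_2 = 3.
Check: -2f1 + 3f2 = [-8, 3].

[-2, 3]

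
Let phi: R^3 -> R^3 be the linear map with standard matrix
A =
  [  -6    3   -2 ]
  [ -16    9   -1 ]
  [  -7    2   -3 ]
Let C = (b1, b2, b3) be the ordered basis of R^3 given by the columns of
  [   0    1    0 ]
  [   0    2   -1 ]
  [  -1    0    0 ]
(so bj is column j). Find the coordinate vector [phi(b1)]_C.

<-3, 2, 3>

Compute phi(b1) = A b1 = <2, 1, 3> in standard coordinates.
Then write this in C-coordinates: solve for y in y_1 b1 + ... + y_3 b3 = <2, 1, 3>.
This gives y = <-3, 2, 3>, which is column 1 of [phi]_C.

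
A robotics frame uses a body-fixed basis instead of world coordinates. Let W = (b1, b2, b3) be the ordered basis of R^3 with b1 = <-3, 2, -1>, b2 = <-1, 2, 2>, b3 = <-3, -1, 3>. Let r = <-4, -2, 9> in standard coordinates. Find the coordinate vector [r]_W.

Write r = c_1 b1 + ... + c_3 b3 and solve for the c_i.
Solving this 3x3 system gives c = (-1, 1, 2).
Check: -b1 + b2 + 2b3 = <-4, -2, 9>.

<-1, 1, 2>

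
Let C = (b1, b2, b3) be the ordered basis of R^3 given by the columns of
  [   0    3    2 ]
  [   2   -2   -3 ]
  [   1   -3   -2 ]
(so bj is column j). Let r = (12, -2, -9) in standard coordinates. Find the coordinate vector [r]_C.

(3, 4, 0)

We seek scalars with c_1 b1 + ... + c_3 b3 = r; equivalently solve M c = r where the columns of M are b1, ..., b3.
Row-reducing the augmented matrix [M | r] gives c = (3, 4, 0).
Check: 3b1 + 4b2 + 0·b3 = (12, -2, -9).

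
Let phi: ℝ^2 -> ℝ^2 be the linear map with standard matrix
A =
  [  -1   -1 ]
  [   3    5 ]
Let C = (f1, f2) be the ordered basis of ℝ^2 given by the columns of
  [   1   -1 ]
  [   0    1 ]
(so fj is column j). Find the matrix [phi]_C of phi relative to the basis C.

With P the matrix whose columns are f1, f2, [phi]_C = P^(-1) A P.
Column by column: phi(f1) = A f1 = <-1, 3>; its C-coordinates <2, 3> give column 1.
Continuing for each basis vector yields [phi]_C = [[2, 2], [3, 2]].

[[2, 2], [3, 2]]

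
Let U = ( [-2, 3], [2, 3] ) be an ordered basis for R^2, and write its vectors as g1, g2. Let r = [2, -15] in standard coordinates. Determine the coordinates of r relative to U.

Write r = c_1 g1 + c_2 g2 and solve for the c_i.
System: -2c_1 + 2c_2 = 2, 3c_1 + 3c_2 = -15; solving gives c_1 = -3, c_2 = -2.
Check: -3g1 - 2g2 = [2, -15].

[-3, -2]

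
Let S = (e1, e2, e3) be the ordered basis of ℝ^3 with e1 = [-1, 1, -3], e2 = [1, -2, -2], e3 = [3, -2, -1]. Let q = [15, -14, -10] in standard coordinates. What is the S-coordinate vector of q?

[0, 3, 4]

We seek scalars with c_1 e1 + ... + c_3 e3 = q; equivalently solve M c = q where the columns of M are e1, ..., e3.
Row-reducing the augmented matrix [M | q] gives c = (0, 3, 4).
Check: 0·e1 + 3e2 + 4e3 = [15, -14, -10].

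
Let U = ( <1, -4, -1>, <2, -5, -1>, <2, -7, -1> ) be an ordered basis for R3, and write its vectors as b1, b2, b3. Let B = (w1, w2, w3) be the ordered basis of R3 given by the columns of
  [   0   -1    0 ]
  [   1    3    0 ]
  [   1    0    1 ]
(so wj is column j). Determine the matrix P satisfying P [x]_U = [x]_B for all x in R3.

Column j of P is [bj]_B, since P maps U-coordinates to B-coordinates.
Expressing b1 in B: b1 = -w1 - w2 + 0·w3, so column 1 of P is <-1, -1, 0>.
Doing the same for each bj gives P = [[-1, 1, -1], [-1, -2, -2], [0, -2, 0]].

[[-1, 1, -1], [-1, -2, -2], [0, -2, 0]]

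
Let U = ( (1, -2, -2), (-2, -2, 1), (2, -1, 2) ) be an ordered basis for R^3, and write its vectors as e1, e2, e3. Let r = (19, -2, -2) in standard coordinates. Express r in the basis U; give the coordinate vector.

Write r = c_1 e1 + ... + c_3 e3 and solve for the c_i.
Gaussian elimination on [M | r] yields c = (3, -4, 4).
Check: 3e1 - 4e2 + 4e3 = (19, -2, -2).

(3, -4, 4)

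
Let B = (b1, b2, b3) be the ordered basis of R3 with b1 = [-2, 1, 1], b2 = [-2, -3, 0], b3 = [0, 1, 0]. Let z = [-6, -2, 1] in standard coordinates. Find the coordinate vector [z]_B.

[1, 2, 3]

[z]_B is the unique c with M c = z, where M has columns b1, ..., b3.
Row-reducing the augmented matrix [M | z] gives c = (1, 2, 3).
Check: b1 + 2b2 + 3b3 = [-6, -2, 1].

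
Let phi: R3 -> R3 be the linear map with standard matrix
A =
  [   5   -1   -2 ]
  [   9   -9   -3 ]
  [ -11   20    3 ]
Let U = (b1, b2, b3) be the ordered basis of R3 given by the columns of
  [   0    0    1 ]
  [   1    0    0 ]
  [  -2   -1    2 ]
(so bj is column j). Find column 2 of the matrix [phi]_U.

Compute phi(b2) = A b2 = <2, 3, -3> in standard coordinates.
Then write this in U-coordinates: solve for y in y_1 b1 + ... + y_3 b3 = <2, 3, -3>.
This gives y = <3, 1, 2>, which is column 2 of [phi]_U.

<3, 1, 2>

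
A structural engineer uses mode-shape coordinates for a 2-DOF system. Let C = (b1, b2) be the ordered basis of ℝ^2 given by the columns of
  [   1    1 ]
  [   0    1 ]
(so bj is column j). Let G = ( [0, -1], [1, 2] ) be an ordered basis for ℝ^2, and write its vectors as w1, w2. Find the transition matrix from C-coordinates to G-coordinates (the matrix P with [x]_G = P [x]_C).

[[2, 1], [1, 1]]

Column j of P is [bj]_G, since P maps C-coordinates to G-coordinates.
Expressing b1 in G: b1 = 2w1 + w2, so column 1 of P is [2, 1].
Doing the same for each bj gives P = [[2, 1], [1, 1]].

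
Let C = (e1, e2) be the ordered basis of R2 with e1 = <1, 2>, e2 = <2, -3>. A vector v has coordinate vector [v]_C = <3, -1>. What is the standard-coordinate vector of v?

<1, 9>

The coordinates say v = 3e1 - e2; adding the scaled basis vectors gives <1, 9>.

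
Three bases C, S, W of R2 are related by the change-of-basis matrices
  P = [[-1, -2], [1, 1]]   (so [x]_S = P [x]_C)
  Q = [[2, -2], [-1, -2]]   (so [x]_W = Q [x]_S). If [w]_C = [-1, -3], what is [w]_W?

[22, 1]

Composing the changes, [w]_W = Q P [w]_C.
Q P = [[-4, -6], [-1, 0]]; applying this to [-1, -3] gives [22, 1].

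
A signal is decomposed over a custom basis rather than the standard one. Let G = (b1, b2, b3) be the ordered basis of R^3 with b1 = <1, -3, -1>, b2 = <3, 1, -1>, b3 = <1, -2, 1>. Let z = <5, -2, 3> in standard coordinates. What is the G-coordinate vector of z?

[z]_G is the unique c with M c = z, where M has columns b1, ..., b3.
Gaussian elimination on [M | z] yields c = (-1, 1, 3).
Check: -b1 + b2 + 3b3 = <5, -2, 3>.

<-1, 1, 3>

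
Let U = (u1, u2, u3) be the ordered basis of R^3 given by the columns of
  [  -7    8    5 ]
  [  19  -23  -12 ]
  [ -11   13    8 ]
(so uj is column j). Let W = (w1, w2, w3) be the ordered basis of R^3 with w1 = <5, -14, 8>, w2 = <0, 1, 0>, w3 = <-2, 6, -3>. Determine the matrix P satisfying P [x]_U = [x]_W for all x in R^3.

[[-1, 2, 1], [-1, -1, 2], [1, 1, 0]]

Column j of P is [uj]_W, since P maps U-coordinates to W-coordinates.
Expressing u1 in W: u1 = -w1 - w2 + w3, so column 1 of P is <-1, -1, 1>.
Doing the same for each uj gives P = [[-1, 2, 1], [-1, -1, 2], [1, 1, 0]].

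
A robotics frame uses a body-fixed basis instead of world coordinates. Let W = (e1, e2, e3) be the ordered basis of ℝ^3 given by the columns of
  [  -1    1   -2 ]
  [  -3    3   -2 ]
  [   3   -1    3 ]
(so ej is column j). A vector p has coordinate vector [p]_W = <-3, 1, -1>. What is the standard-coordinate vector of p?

p = M [p]_W, where M has columns e1, ..., e3.
Carrying out the matrix-vector product, p = <6, 14, -13>.

<6, 14, -13>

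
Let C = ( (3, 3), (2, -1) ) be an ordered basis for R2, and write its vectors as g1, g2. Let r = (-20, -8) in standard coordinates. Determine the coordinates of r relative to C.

Write r = c_1 g1 + c_2 g2 and solve for the c_i.
System: 3c_1 + 2c_2 = -20, 3c_1 - c_2 = -8; solving gives c_1 = -4, c_2 = -4.
Check: -4g1 - 4g2 = (-20, -8).

(-4, -4)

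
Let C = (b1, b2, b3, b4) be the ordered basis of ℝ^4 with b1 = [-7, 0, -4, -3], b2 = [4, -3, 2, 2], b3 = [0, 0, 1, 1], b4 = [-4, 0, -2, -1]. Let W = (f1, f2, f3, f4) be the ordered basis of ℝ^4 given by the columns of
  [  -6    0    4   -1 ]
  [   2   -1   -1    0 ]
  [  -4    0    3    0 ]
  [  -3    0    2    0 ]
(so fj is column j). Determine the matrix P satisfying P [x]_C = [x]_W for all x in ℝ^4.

[[1, -2, -1, -1], [2, 1, -1, 0], [0, -2, -1, -2], [1, 0, 2, 2]]

Let M have columns bj and N have columns fj. Then for every x, N [x]_W = x = M [x]_C, so P = N^(-1) M.
Since det N = 1, N^(-1) has integer entries; multiplying gives P = [[1, -2, -1, -1], [2, 1, -1, 0], [0, -2, -1, -2], [1, 0, 2, 2]].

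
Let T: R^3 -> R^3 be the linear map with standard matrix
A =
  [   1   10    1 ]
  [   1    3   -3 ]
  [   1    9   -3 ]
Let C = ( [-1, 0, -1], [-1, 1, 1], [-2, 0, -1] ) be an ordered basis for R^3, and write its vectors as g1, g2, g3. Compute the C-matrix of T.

The j-th column of [T]_C is [T(gj)]_C.
T(g1) = A g1 = [-2, 2, 2] = 0·g1 + 2g2 + 0·g3, so column 1 is [0, 2, 0].
Repeating for g2, g3 and assembling the columns gives [[0, -3, -2], [2, -1, 1], [0, -3, 2]].

[[0, -3, -2], [2, -1, 1], [0, -3, 2]]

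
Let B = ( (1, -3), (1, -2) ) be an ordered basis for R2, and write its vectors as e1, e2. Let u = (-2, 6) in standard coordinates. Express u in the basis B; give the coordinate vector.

(-2, 0)

Write u = c_1 e1 + c_2 e2 and solve for the c_i.
System: c_1 + c_2 = -2, -3c_1 - 2c_2 = 6; solving gives c_1 = -2, c_2 = 0.
Check: -2e1 + 0·e2 = (-2, 6).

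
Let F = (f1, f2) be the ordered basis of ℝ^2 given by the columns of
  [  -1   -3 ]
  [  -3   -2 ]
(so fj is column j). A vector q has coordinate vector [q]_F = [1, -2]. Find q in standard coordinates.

[5, 1]

The coordinates say q = f1 - 2f2; adding the scaled basis vectors gives [5, 1].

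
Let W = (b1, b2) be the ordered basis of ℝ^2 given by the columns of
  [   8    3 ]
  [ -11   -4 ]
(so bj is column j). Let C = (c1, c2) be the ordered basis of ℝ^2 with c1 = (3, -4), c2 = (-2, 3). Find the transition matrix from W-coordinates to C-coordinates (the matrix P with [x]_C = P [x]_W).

Column j of P is [bj]_C, since P maps W-coordinates to C-coordinates.
Expressing b1 in C: b1 = 2c1 - c2, so column 1 of P is (2, -1).
Doing the same for each bj gives P = [[2, 1], [-1, 0]].

[[2, 1], [-1, 0]]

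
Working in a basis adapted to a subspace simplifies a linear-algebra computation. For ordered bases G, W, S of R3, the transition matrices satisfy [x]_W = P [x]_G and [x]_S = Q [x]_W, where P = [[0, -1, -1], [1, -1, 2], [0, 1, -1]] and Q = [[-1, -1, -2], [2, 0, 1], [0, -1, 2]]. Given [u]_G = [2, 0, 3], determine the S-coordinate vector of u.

Apply P to get W-coordinates [-3, 8, -3], then Q to get S-coordinates.
The result is [u]_S = [1, -9, -14].

[1, -9, -14]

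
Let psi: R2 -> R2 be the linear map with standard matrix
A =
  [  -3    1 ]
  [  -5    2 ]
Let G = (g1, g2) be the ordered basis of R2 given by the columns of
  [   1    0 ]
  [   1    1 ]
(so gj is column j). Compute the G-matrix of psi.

With P the matrix whose columns are g1, g2, [psi]_G = P^(-1) A P.
Column by column: psi(g1) = A g1 = (-2, -3); its G-coordinates (-2, -1) give column 1.
Continuing for each basis vector yields [psi]_G = [[-2, 1], [-1, 1]].

[[-2, 1], [-1, 1]]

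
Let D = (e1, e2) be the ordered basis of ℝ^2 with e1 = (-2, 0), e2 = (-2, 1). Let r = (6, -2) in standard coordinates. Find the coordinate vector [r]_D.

(-1, -2)

[r]_D is the unique c with M c = r, where M has columns e1, e2.
System: -2c_1 - 2c_2 = 6, 0c_1 + c_2 = -2; solving gives c_1 = -1, c_2 = -2.
Check: -e1 - 2e2 = (6, -2).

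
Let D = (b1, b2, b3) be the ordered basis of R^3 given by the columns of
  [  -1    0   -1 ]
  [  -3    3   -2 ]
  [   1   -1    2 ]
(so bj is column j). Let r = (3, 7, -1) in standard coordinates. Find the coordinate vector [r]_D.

(-4, -1, 1)

Write r = c_1 b1 + ... + c_3 b3 and solve for the c_i.
Gaussian elimination on [M | r] yields c = (-4, -1, 1).
Check: -4b1 - b2 + b3 = (3, 7, -1).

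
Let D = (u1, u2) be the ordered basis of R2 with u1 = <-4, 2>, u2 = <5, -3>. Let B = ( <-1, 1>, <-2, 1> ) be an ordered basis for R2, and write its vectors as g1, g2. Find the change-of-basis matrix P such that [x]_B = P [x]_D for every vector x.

[[0, -1], [2, -2]]

Let M have columns uj and N have columns gj. Then for every x, N [x]_B = x = M [x]_D, so P = N^(-1) M.
Since det N = 1, N^(-1) has integer entries; multiplying gives P = [[0, -1], [2, -2]].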